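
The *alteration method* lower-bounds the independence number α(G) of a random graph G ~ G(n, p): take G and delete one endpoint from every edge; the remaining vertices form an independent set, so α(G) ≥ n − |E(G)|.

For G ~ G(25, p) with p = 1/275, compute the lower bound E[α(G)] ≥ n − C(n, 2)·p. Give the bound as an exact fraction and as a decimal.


E[|E(G)|] = C(25, 2)·p = 300 · (1/275) = 12/11.
E[α(G)] ≥ n − E[|E(G)|] = 25 − 12/11 = 263/11.
Numerically: ≈ 23.909.
(This is only a lower bound; the true E[α(G)] may be larger.)

E[α(G)] ≥ 263/11 ≈ 23.909.


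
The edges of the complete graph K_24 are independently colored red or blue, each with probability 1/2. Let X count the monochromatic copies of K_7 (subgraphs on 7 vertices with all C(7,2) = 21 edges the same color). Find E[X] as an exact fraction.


Let X = Σ_S X_S over the C(24, 7) = 346104 subsets S of size 7, where X_S = 1 if the K_7 on S is monochromatic.
For a fixed S, the K_7 on S has C(7, 2) = 21 edges. P[all 21 edges red] = (1/2)^21, and likewise for blue, so P[monochromatic] = 2·(1/2)^21 = 2^{1 − 21} = 1/1048576.
By linearity of expectation: E[X] = C(24, 7) · 2^{1 − 21} = 346104 · 1/1048576 = 43263/131072.
Numerically: E[X] ≈ 0.330070.

E[X] = C(24,7)·2^(1−C(7,2)) = 43263/131072 ≈ 0.330070.


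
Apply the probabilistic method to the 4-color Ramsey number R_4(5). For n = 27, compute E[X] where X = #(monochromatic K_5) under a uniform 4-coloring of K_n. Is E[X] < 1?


E[X] = C(27, 5) · 4^{1 − 10} = 80730 · 4^{−9} = 80730/262144.
As a reduced fraction: E[X] = 40365/131072 ≈ 0.3079605.
Is E[X] < 1? YES.
Since E[X] < 1, there exists a 4-coloring of K_{27} with no monochromatic K_5; hence R_4(5) > 27.

E[X] = 40365/131072 ≈ 0.3079605; E[X] < 1, so R_4(5) > 27.


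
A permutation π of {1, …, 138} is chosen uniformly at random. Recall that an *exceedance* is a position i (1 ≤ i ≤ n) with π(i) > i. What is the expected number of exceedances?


Write X = Σ_{i=1}^{138} X_i, where X_i = 1_{π(i) > i}.
For each fixed i, π(i) is uniform over {1, …, 138} (marginal of a uniform permutation), so P[π(i) > i] = (n − i)/n. Summing: Σ_{i=1}^{138} (n − i)/n = (0 + 1 + … + 137)/138 = 138(138 − 1)/(2·138) = (138 − 1)/2.
Hence E[X] = Σ_{i=1}^{138} (138 − i)/138 = 137/2 ≈ 68.500.

E[X] = 137/2 = 68.500.


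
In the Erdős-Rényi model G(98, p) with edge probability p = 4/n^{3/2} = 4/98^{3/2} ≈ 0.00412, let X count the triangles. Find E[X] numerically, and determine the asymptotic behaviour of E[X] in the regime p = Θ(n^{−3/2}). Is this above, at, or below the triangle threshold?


Number of potential triangles: C(98, 3) = 152096.
Each occurs with probability p³ ≈ (0.00412)³ ≈ 7.00911e-08.
By linearity: E[X] = C(98, 3)·p³ ≈ 152096 · 7.00911e-08 ≈ 0.011.
Since α = 3/2 > 1, p = c/n^{3/2} = o(1/n) is below the triangle threshold p ~ 1/n. Asymptotically E[X] ~ (c³/6)·n^{3(1−α)} = (4³/6)·n^{-1.5} → 0, so by Markov's inequality G has no triangles w.h.p.

E[X] ≈ 0.011; in regime p = Θ(1/n^{3/2}) E[X] tends to 0 (below the triangle threshold p ~ 1/n).


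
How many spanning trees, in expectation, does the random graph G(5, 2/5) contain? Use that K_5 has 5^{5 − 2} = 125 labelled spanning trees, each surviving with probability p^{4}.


K_5 has 5^{5 − 2} = 125 labelled spanning trees.
For each such spanning tree H, let X_H = 1 if all 4 edges of H are present in G. Then P[X_H = 1] = p^{4} = (2/5)^{4} = 16/625.
Summing the indicators: E[X] = Σ_H E[X_H] = 125 · p^{4} = 125 · 16/625 = 16/5.
Numerically: E[X] ≈ 3.2.

E[X] = 125 · (2/5)^{4} = 16/5 ≈ 3.2.


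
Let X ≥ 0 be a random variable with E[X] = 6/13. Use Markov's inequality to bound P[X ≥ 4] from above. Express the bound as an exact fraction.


μ = E[X] = 6/13, a = 4.
Markov: P[X ≥ 4] ≤ μ/a = (6/13)/4 = 3/26.
Numerically: ≈ 0.115.
(Since a = 4 > μ = 0.462, the bound 3/26 is < 1 and informative.)

P[X ≥ 4] ≤ 3/26 ≈ 0.115.


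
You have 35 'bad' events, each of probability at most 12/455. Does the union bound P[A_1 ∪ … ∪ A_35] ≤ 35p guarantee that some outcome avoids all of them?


Union bound: P[∪_{i=1}^{35} A_i] ≤ Σ_i P[A_i] ≤ 35·p = 35·(12/455) = 12/13.
Numerically: 12/13 ≈ 0.923077.
Is 12/13 < 1? YES.
Since P[∪ A_i] ≤ 12/13 < 1, the complement has P[∩ A_i^c] ≥ 1 − 12/13 = 1/13 > 0, so some outcome avoids every A_i.

35·p = 12/13 ≈ 0.923077; existence CERTIFIED by the union bound.


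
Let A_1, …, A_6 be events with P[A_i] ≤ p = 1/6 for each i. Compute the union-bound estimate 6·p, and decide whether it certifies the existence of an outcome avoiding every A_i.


Union bound: P[∪_{i=1}^{6} A_i] ≤ Σ_i P[A_i] ≤ 6·p = 6·(1/6) = 1.
Numerically: 1 ≈ 1.0000000.
Is 1 < 1? NO.
Since the bound 1 is ≥ 1, the union bound is uninformative here; it does NOT by itself certify existence.

6·p = 1 ≈ 1.0000000; existence NOT certified by the union bound.


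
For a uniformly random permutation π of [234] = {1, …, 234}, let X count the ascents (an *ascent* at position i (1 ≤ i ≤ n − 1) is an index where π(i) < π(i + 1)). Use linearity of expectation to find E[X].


Write X = Σ X_I over i = 1, …, 233, with X_I the indicator of one ascent.
There are 233 indicators.
For each fixed i, the pair (π(i), π(i+1)) is a uniformly random ordered pair of distinct values from {1, …, 234}; by symmetry P[π(i) < π(i+1)] = 1/2.
By linearity: E[X] = 233 · (1/2) = (234 − 1) · (1/2) = 233/2 ≈ 116.500000.

E[X] = 233/2 = 116.500000.


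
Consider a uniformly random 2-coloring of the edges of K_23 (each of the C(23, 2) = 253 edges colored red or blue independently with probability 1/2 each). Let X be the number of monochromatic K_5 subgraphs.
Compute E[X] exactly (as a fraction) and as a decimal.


Let X = Σ_S X_S over the C(23, 5) = 33649 subsets S of size 5, where X_S = 1 if the K_5 on S is monochromatic.
For a fixed S, the K_5 on S has C(5, 2) = 10 edges. P[all 10 edges red] = (1/2)^10, and likewise for blue, so P[monochromatic] = 2·(1/2)^10 = 2^{1 − 10} = 1/512.
Summing: E[X] = C(23, 5) · 2^{1 − 10} = 33649 · 1/512 = 33649/512.
Numerically: E[X] ≈ 65.72070.

E[X] = C(23,5)·2^(1−C(5,2)) = 33649/512 ≈ 65.72070.


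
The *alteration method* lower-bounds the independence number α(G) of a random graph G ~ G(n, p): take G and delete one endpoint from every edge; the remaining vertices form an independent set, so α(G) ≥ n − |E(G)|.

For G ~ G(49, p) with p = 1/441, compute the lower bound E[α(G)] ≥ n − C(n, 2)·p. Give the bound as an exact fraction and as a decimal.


E[|E(G)|] = C(49, 2)·p = 1176 · (1/441) = 8/3.
E[α(G)] ≥ n − E[|E(G)|] = 49 − 8/3 = 139/3.
Numerically: ≈ 46.333333.
(This is only a lower bound; the true E[α(G)] may be larger.)

E[α(G)] ≥ 139/3 ≈ 46.333333.


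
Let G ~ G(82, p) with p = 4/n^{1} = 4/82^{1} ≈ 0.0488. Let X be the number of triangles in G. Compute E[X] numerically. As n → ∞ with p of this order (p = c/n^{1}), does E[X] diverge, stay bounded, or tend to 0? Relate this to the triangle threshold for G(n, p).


Number of potential triangles: C(82, 3) = 88560.
Each occurs with probability p³ ≈ (0.0488)³ ≈ 1.16075e-04.
By linearity: E[X] = C(82, 3)·p³ ≈ 88560 · 1.16075e-04 ≈ 10.280.
Here α = 1, so p = 4/n is exactly at the triangle threshold p ~ 1/n. Asymptotically E[X] → c³/6 = 4³/6 = 32/3 ≈ 10.667, a bounded constant. In this regime the triangle count is asymptotically Poisson(c³/6).

E[X] ≈ 10.280; in regime p = Θ(1/n^{1}) E[X] stays bounded (at the triangle threshold p ~ 1/n).


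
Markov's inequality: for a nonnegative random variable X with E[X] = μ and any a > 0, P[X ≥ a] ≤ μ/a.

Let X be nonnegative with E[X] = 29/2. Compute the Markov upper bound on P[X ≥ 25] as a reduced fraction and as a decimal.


μ = E[X] = 29/2, a = 25.
Markov: P[X ≥ 25] ≤ μ/a = (29/2)/25 = 29/50.
Numerically: ≈ 0.580000.
(Since a = 25 > μ = 14.500000, the bound 29/50 is < 1 and informative.)

P[X ≥ 25] ≤ 29/50 ≈ 0.580000.


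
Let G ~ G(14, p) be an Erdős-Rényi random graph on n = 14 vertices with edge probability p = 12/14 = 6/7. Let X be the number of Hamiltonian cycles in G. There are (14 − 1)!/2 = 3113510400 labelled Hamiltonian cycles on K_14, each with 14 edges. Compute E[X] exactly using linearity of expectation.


K_14 has (14 − 1)!/2 = 3113510400 labelled Hamiltonian cycles.
For each such Hamiltonian cycle H, let X_H = 1 if all 14 edges of H are present in G. Then P[X_H = 1] = p^{14} = (6/7)^{14} = 78364164096/678223072849.
By linearity of expectation: E[X] = Σ_H E[X_H] = 3113510400 · p^{14} = 3113510400 · 78364164096/678223072849 = 34855377128600371200/96889010407.
Numerically: E[X] ≈ 3.6e+08.

E[X] = 3113510400 · (6/7)^{14} = 34855377128600371200/96889010407 ≈ 3.6e+08.


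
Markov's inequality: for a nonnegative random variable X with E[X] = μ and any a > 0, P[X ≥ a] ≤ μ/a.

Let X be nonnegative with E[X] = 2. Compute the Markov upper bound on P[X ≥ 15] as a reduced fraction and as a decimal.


μ = E[X] = 2, a = 15.
Markov: P[X ≥ 15] ≤ μ/a = (2)/15 = 2/15.
Numerically: ≈ 0.133.
(Since a = 15 > μ = 2.000, the bound 2/15 is < 1 and informative.)

P[X ≥ 15] ≤ 2/15 ≈ 0.133.


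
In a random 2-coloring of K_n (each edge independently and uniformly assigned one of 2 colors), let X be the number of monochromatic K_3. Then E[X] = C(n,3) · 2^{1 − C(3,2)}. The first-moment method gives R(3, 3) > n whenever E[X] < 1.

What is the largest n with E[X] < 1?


We need C(n, 3) · 2^{1 − 3} < 1, i.e. C(n, 3) < 2^{3 − 1} = 4.
Check values of n near the boundary:
  n = 3: C(3, 3) = 1; 1 < 4? YES
  n = 4: C(4, 3) = 4; 4 < 4? NO
  n = 5: C(5, 3) = 10; 10 < 4? NO
  n = 6: C(6, 3) = 20; 20 < 4? NO
The largest n with C(n, 3) < 4 is n = 3 (where E[X] = 1/4 ≈ 0.25000). Hence R(3, 3) > 3, i.e. R(3, 3) ≥ 4.

Largest n = 3; hence R(3, 3) > 3.


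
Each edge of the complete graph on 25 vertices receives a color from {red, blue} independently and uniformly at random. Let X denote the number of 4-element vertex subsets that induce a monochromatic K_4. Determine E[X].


Let X = Σ_S X_S over the C(25, 4) = 12650 subsets S of size 4, where X_S = 1 if the K_4 on S is monochromatic.
For a fixed S, the K_4 on S has C(4, 2) = 6 edges. P[all 6 edges red] = (1/2)^6, and likewise for blue, so P[monochromatic] = 2·(1/2)^6 = 2^{1 − 6} = 1/32.
By linearity: E[X] = C(25, 4) · 2^{1 − 6} = 12650 · 1/32 = 6325/16.
Numerically: E[X] ≈ 395.3125.

E[X] = C(25,4)·2^(1−C(4,2)) = 6325/16 ≈ 395.3125.


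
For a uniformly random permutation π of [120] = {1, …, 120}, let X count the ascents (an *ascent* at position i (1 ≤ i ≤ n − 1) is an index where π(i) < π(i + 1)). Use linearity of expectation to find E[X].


Write X = Σ X_I over i = 1, …, 119, with X_I the indicator of one ascent.
There are 119 indicators.
For each fixed i, the pair (π(i), π(i+1)) is a uniformly random ordered pair of distinct values from {1, …, 120}; by symmetry P[π(i) < π(i+1)] = 1/2.
By linearity: E[X] = 119 · (1/2) = (120 − 1) · (1/2) = 119/2 ≈ 59.5000.

E[X] = 119/2 = 59.5000.


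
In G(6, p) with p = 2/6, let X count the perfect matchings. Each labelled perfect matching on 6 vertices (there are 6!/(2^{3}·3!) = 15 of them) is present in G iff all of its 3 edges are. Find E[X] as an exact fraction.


K_6 has 6!/(2^{3}·3!) = 15 labelled perfect matchings.
For each such perfect matching H, let X_H = 1 if all 3 edges of H are present in G. Then P[X_H = 1] = p^{3} = (1/3)^{3} = 1/27.
Summing the indicators: E[X] = Σ_H E[X_H] = 15 · p^{3} = 15 · 1/27 = 5/9.
Numerically: E[X] ≈ 0.5556.

E[X] = 15 · (1/3)^{3} = 5/9 ≈ 0.5556.


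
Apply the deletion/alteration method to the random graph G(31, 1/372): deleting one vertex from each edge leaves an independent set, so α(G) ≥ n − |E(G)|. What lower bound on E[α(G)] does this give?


E[|E(G)|] = C(31, 2)·p = 465 · (1/372) = 5/4.
E[α(G)] ≥ n − E[|E(G)|] = 31 − 5/4 = 119/4.
Numerically: ≈ 29.75000.
(This is only a lower bound; the true E[α(G)] may be larger.)

E[α(G)] ≥ 119/4 ≈ 29.75000.


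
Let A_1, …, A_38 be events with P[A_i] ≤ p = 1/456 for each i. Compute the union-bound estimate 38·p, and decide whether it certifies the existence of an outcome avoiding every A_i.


Union bound: P[∪_{i=1}^{38} A_i] ≤ Σ_i P[A_i] ≤ 38·p = 38·(1/456) = 1/12.
Numerically: 1/12 ≈ 0.08333.
Is 1/12 < 1? YES.
Since P[∪ A_i] ≤ 1/12 < 1, the complement has P[∩ A_i^c] ≥ 1 − 1/12 = 11/12 > 0, so some outcome avoids every A_i.

38·p = 1/12 ≈ 0.08333; existence CERTIFIED by the union bound.


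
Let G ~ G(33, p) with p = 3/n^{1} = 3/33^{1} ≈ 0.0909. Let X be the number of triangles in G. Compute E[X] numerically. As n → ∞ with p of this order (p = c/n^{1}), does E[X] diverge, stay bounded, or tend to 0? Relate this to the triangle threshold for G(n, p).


Number of potential triangles: C(33, 3) = 5456.
Each occurs with probability p³ ≈ (0.0909)³ ≈ 7.51315e-04.
By linearity: E[X] = C(33, 3)·p³ ≈ 5456 · 7.51315e-04 ≈ 4.099.
Here α = 1, so p = 3/n is exactly at the triangle threshold p ~ 1/n. Asymptotically E[X] → c³/6 = 3³/6 = 9/2 ≈ 4.500, a bounded constant. In this regime the triangle count is asymptotically Poisson(c³/6).

E[X] ≈ 4.099; in regime p = Θ(1/n^{1}) E[X] stays bounded (at the triangle threshold p ~ 1/n).


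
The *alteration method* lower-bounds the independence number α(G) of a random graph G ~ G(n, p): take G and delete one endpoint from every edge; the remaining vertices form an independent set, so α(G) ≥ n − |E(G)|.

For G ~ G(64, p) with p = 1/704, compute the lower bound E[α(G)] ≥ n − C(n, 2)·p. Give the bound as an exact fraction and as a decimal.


E[|E(G)|] = C(64, 2)·p = 2016 · (1/704) = 63/22.
E[α(G)] ≥ n − E[|E(G)|] = 64 − 63/22 = 1345/22.
Numerically: ≈ 61.136.
(This is only a lower bound; the true E[α(G)] may be larger.)

E[α(G)] ≥ 1345/22 ≈ 61.136.


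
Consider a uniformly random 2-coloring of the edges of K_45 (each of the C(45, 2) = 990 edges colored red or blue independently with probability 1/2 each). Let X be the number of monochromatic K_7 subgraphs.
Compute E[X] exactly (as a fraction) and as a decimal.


Let X = Σ_S X_S over the C(45, 7) = 45379620 subsets S of size 7, where X_S = 1 if the K_7 on S is monochromatic.
For a fixed S, the K_7 on S has C(7, 2) = 21 edges. P[all 21 edges red] = (1/2)^21, and likewise for blue, so P[monochromatic] = 2·(1/2)^21 = 2^{1 − 21} = 1/1048576.
Summing: E[X] = C(45, 7) · 2^{1 − 21} = 45379620 · 1/1048576 = 11344905/262144.
Numerically: E[X] ≈ 43.277378.

E[X] = C(45,7)·2^(1−C(7,2)) = 11344905/262144 ≈ 43.277378.


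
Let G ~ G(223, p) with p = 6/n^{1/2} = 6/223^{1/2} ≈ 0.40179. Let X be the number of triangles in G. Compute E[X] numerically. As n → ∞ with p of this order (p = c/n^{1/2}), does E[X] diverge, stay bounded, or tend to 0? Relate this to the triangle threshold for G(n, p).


Number of potential triangles: C(223, 3) = 1823471.
Each occurs with probability p³ ≈ (0.40179)³ ≈ 6.48629141e-02.
By linearity: E[X] = C(223, 3)·p³ ≈ 1823471 · 6.48629141e-02 ≈ 118275.642899.
Since α = 1/2 < 1, p = c/n^{1/2} ≫ 1/n is above the triangle threshold p ~ 1/n. Asymptotically E[X] ~ (c³/6)·n^{3(1−α)} = (6³/6)·n^{1.5} → ∞; triangles are abundant w.h.p.

E[X] ≈ 118275.642899; in regime p = Θ(1/n^{1/2}) E[X] diverges (above the triangle threshold p ~ 1/n).


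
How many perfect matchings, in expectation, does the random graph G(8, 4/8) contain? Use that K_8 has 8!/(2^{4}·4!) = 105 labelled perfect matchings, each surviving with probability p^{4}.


K_8 has 8!/(2^{4}·4!) = 105 labelled perfect matchings.
For each such perfect matching H, let X_H = 1 if all 4 edges of H are present in G. Then P[X_H = 1] = p^{4} = (1/2)^{4} = 1/16.
Summing the indicators: E[X] = Σ_H E[X_H] = 105 · p^{4} = 105 · 1/16 = 105/16.
Numerically: E[X] ≈ 6.56.

E[X] = 105 · (1/2)^{4} = 105/16 ≈ 6.56.


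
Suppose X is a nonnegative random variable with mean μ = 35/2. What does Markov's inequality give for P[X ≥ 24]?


μ = E[X] = 35/2, a = 24.
Markov: P[X ≥ 24] ≤ μ/a = (35/2)/24 = 35/48.
Numerically: ≈ 0.729.
(Since a = 24 > μ = 17.500, the bound 35/48 is < 1 and informative.)

P[X ≥ 24] ≤ 35/48 ≈ 0.729.


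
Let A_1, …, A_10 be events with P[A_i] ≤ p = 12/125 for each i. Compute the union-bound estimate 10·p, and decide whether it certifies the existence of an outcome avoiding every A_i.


Union bound: P[∪_{i=1}^{10} A_i] ≤ Σ_i P[A_i] ≤ 10·p = 10·(12/125) = 24/25.
Numerically: 24/25 ≈ 0.96000.
Is 24/25 < 1? YES.
Since P[∪ A_i] ≤ 24/25 < 1, the complement has P[∩ A_i^c] ≥ 1 − 24/25 = 1/25 > 0, so some outcome avoids every A_i.

10·p = 24/25 ≈ 0.96000; existence CERTIFIED by the union bound.


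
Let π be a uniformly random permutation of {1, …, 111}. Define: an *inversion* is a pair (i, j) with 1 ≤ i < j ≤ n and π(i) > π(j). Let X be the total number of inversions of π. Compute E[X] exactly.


Write X = Σ X_I over the C(111, 2) = 6105 pairs i < j, with X_I the indicator of one inversion.
There are 6105 indicators.
For each fixed pair i < j, the values π(i) and π(j) are two distinct elements of {1, …, 111} in uniformly random order; by symmetry P[π(i) > π(j)] = 1/2.
By linearity: E[X] = 6105 · (1/2) = C(111, 2) · (1/2) = 6105/2 = 6105/2 ≈ 3052.50000.

E[X] = 6105/2 = 3052.50000.


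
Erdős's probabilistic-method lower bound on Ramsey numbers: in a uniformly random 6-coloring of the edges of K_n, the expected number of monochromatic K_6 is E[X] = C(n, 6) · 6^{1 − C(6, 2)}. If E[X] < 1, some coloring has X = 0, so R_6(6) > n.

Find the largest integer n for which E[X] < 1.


We need C(n, 6) · 6^{1 − 15} < 1, i.e. C(n, 6) < 6^{15 − 1} = 78364164096.
Check values of n near the boundary:
  n = 192: C(192, 6) = 64300886496; 64300886496 < 78364164096? YES
  n = 193: C(193, 6) = 66364016544; 66364016544 < 78364164096? YES
  n = 194: C(194, 6) = 68482017072; 68482017072 < 78364164096? YES
  n = 195: C(195, 6) = 70656049360; 70656049360 < 78364164096? YES
  n = 196: C(196, 6) = 72887293024; 72887293024 < 78364164096? YES
  n = 197: C(197, 6) = 75176946208; 75176946208 < 78364164096? YES
  n = 198: C(198, 6) = 77526225777; 77526225777 < 78364164096? YES
  n = 199: C(199, 6) = 79936367511; 79936367511 < 78364164096? NO
  n = 200: C(200, 6) = 82408626300; 82408626300 < 78364164096? NO
  n = 201: C(201, 6) = 84944276340; 84944276340 < 78364164096? NO
The largest n with C(n, 6) < 78364164096 is n = 198 (where E[X] = 25842075259/26121388032 ≈ 0.989). Hence R_6(6) > 198, i.e. R_6(6) ≥ 199.

Largest n = 198; hence R_6(6) > 198.


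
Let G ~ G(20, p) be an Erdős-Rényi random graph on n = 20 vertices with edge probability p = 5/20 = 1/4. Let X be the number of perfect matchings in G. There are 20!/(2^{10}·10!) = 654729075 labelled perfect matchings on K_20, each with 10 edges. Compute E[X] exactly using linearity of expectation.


K_20 has 20!/(2^{10}·10!) = 654729075 labelled perfect matchings.
For each such perfect matching H, let X_H = 1 if all 10 edges of H are present in G. Then P[X_H = 1] = p^{10} = (1/4)^{10} = 1/1048576.
By linearity of expectation: E[X] = Σ_H E[X_H] = 654729075 · p^{10} = 654729075 · 1/1048576 = 654729075/1048576.
Numerically: E[X] ≈ 624.

E[X] = 654729075 · (1/4)^{10} = 654729075/1048576 ≈ 624.


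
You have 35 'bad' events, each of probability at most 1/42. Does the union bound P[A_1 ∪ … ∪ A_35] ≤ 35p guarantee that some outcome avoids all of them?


Union bound: P[∪_{i=1}^{35} A_i] ≤ Σ_i P[A_i] ≤ 35·p = 35·(1/42) = 5/6.
Numerically: 5/6 ≈ 0.833.
Is 5/6 < 1? YES.
Since P[∪ A_i] ≤ 5/6 < 1, the complement has P[∩ A_i^c] ≥ 1 − 5/6 = 1/6 > 0, so some outcome avoids every A_i.

35·p = 5/6 ≈ 0.833; existence CERTIFIED by the union bound.


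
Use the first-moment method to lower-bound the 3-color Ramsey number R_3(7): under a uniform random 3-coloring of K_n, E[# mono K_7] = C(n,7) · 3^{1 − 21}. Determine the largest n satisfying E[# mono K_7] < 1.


We need C(n, 7) · 3^{1 − 21} < 1, i.e. C(n, 7) < 3^{21 − 1} = 3486784401.
Check values of n near the boundary:
  n = 80: C(80, 7) = 3176716400; 3176716400 < 3486784401? YES
  n = 81: C(81, 7) = 3477216600; 3477216600 < 3486784401? YES
  n = 82: C(82, 7) = 3801756816; 3801756816 < 3486784401? NO
  n = 83: C(83, 7) = 4151918628; 4151918628 < 3486784401? NO
  n = 84: C(84, 7) = 4529365776; 4529365776 < 3486784401? NO
The largest n with C(n, 7) < 3486784401 is n = 81 (where E[X] = 42928600/43046721 ≈ 0.9973). Hence R_3(7) > 81, i.e. R_3(7) ≥ 82.

Largest n = 81; hence R_3(7) > 81.


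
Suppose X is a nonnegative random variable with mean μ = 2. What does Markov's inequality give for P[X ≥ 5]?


μ = E[X] = 2, a = 5.
Markov: P[X ≥ 5] ≤ μ/a = (2)/5 = 2/5.
Numerically: ≈ 0.4000.
(Since a = 5 > μ = 2.0000, the bound 2/5 is < 1 and informative.)

P[X ≥ 5] ≤ 2/5 ≈ 0.4000.


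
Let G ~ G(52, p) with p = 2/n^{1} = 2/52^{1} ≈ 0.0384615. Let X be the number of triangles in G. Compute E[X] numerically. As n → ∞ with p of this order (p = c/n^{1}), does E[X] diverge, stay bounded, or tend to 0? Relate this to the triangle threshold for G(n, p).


Number of potential triangles: C(52, 3) = 22100.
Each occurs with probability p³ ≈ (0.0384615)³ ≈ 5.68957670e-05.
By linearity: E[X] = C(52, 3)·p³ ≈ 22100 · 5.68957670e-05 ≈ 1.257396.
Here α = 1, so p = 2/n is exactly at the triangle threshold p ~ 1/n. Asymptotically E[X] → c³/6 = 2³/6 = 4/3 ≈ 1.333333, a bounded constant. In this regime the triangle count is asymptotically Poisson(c³/6).

E[X] ≈ 1.257396; in regime p = Θ(1/n^{1}) E[X] stays bounded (at the triangle threshold p ~ 1/n).


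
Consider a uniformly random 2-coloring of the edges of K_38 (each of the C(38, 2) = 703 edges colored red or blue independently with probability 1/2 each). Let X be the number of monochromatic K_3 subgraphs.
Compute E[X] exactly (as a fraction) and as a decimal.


Let X = Σ_S X_S over the C(38, 3) = 8436 subsets S of size 3, where X_S = 1 if the K_3 on S is monochromatic.
For a fixed S, the K_3 on S has C(3, 2) = 3 edges. P[all 3 edges red] = (1/2)^3, and likewise for blue, so P[monochromatic] = 2·(1/2)^3 = 2^{1 − 3} = 1/4.
By linearity: E[X] = C(38, 3) · 2^{1 − 3} = 8436 · 1/4 = 2109.
Numerically: E[X] ≈ 2109.0000.

E[X] = C(38,3)·2^(1−C(3,2)) = 2109 ≈ 2109.0000.


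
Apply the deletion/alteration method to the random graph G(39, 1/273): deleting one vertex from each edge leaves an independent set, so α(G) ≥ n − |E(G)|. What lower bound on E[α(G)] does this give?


E[|E(G)|] = C(39, 2)·p = 741 · (1/273) = 19/7.
E[α(G)] ≥ n − E[|E(G)|] = 39 − 19/7 = 254/7.
Numerically: ≈ 36.28571.
(This is only a lower bound; the true E[α(G)] may be larger.)

E[α(G)] ≥ 254/7 ≈ 36.28571.


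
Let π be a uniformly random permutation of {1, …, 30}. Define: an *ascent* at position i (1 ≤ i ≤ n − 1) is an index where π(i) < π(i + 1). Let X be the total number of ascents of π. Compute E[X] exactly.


Write X = Σ X_I over i = 1, …, 29, with X_I the indicator of one ascent.
There are 29 indicators.
For each fixed i, the pair (π(i), π(i+1)) is a uniformly random ordered pair of distinct values from {1, …, 30}; by symmetry P[π(i) < π(i+1)] = 1/2.
By linearity: E[X] = 29 · (1/2) = (30 − 1) · (1/2) = 29/2 ≈ 14.5000.

E[X] = 29/2 = 14.5000.


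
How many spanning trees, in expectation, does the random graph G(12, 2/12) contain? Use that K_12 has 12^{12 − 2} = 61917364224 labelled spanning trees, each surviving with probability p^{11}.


K_12 has 12^{12 − 2} = 61917364224 labelled spanning trees.
For each such spanning tree H, let X_H = 1 if all 11 edges of H are present in G. Then P[X_H = 1] = p^{11} = (1/6)^{11} = 1/362797056.
By linearity: E[X] = Σ_H E[X_H] = 61917364224 · p^{11} = 61917364224 · 1/362797056 = 512/3.
Numerically: E[X] ≈ 171.

E[X] = 61917364224 · (1/6)^{11} = 512/3 ≈ 171.


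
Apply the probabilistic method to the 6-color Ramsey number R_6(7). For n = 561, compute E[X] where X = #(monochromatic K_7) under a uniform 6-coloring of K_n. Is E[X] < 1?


E[X] = C(561, 7) · 6^{1 − 21} = 3341868282890280 · 6^{−20} = 3341868282890280/3656158440062976.
As a reduced fraction: E[X] = 46414837262365/50779978334208 ≈ 0.91404.
Is E[X] < 1? YES.
Since E[X] < 1, there exists a 6-coloring of K_{561} with no monochromatic K_7; hence R_6(7) > 561.

E[X] = 46414837262365/50779978334208 ≈ 0.91404; E[X] < 1, so R_6(7) > 561.


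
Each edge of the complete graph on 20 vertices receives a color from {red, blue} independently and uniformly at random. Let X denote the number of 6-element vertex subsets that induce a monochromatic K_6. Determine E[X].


Let X = Σ_S X_S over the C(20, 6) = 38760 subsets S of size 6, where X_S = 1 if the K_6 on S is monochromatic.
For a fixed S, the K_6 on S has C(6, 2) = 15 edges. P[all 15 edges red] = (1/2)^15, and likewise for blue, so P[monochromatic] = 2·(1/2)^15 = 2^{1 − 15} = 1/16384.
Summing: E[X] = C(20, 6) · 2^{1 − 15} = 38760 · 1/16384 = 4845/2048.
Numerically: E[X] ≈ 2.3657.

E[X] = C(20,6)·2^(1−C(6,2)) = 4845/2048 ≈ 2.3657.


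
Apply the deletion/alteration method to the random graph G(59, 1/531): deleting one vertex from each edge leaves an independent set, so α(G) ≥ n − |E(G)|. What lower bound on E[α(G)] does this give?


E[|E(G)|] = C(59, 2)·p = 1711 · (1/531) = 29/9.
E[α(G)] ≥ n − E[|E(G)|] = 59 − 29/9 = 502/9.
Numerically: ≈ 55.7778.
(This is only a lower bound; the true E[α(G)] may be larger.)

E[α(G)] ≥ 502/9 ≈ 55.7778.


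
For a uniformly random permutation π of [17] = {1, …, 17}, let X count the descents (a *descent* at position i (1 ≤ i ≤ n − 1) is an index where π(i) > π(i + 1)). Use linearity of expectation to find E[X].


Write X = Σ X_I over i = 1, …, 16, with X_I the indicator of one descent.
There are 16 indicators.
For each fixed i, the pair (π(i), π(i+1)) is a uniformly random ordered pair of distinct values from {1, …, 17}; by symmetry P[π(i) > π(i+1)] = 1/2.
By linearity: E[X] = 16 · (1/2) = (17 − 1) · (1/2) = 8 ≈ 8.000.

E[X] = 8 = 8.000.


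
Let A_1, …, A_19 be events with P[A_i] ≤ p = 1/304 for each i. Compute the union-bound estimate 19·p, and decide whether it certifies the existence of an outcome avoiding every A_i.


Union bound: P[∪_{i=1}^{19} A_i] ≤ Σ_i P[A_i] ≤ 19·p = 19·(1/304) = 1/16.
Numerically: 1/16 ≈ 0.062.
Is 1/16 < 1? YES.
Since P[∪ A_i] ≤ 1/16 < 1, the complement has P[∩ A_i^c] ≥ 1 − 1/16 = 15/16 > 0, so some outcome avoids every A_i.

19·p = 1/16 ≈ 0.062; existence CERTIFIED by the union bound.


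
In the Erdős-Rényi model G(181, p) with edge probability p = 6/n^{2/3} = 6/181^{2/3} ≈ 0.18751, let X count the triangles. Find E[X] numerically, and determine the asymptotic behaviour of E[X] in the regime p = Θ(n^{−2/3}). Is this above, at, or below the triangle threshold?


Number of potential triangles: C(181, 3) = 971970.
Each occurs with probability p³ ≈ (0.18751)³ ≈ 6.5932053e-03.
By linearity: E[X] = C(181, 3)·p³ ≈ 971970 · 6.5932053e-03 ≈ 6408.39779.
Since α = 2/3 < 1, p = c/n^{2/3} ≫ 1/n is above the triangle threshold p ~ 1/n. Asymptotically E[X] ~ (c³/6)·n^{3(1−α)} = (6³/6)·n^{1} → ∞; triangles are abundant w.h.p.

E[X] ≈ 6408.39779; in regime p = Θ(1/n^{2/3}) E[X] diverges (above the triangle threshold p ~ 1/n).


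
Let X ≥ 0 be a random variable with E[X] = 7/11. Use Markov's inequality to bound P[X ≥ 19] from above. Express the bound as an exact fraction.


μ = E[X] = 7/11, a = 19.
Markov: P[X ≥ 19] ≤ μ/a = (7/11)/19 = 7/209.
Numerically: ≈ 0.033.
(Since a = 19 > μ = 0.636, the bound 7/209 is < 1 and informative.)

P[X ≥ 19] ≤ 7/209 ≈ 0.033.


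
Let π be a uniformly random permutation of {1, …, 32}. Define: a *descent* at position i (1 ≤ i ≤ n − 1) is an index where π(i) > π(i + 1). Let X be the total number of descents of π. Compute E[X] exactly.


Write X = Σ X_I over i = 1, …, 31, with X_I the indicator of one descent.
There are 31 indicators.
For each fixed i, the pair (π(i), π(i+1)) is a uniformly random ordered pair of distinct values from {1, …, 32}; by symmetry P[π(i) > π(i+1)] = 1/2.
By linearity: E[X] = 31 · (1/2) = (32 − 1) · (1/2) = 31/2 ≈ 15.500000.

E[X] = 31/2 = 15.500000.


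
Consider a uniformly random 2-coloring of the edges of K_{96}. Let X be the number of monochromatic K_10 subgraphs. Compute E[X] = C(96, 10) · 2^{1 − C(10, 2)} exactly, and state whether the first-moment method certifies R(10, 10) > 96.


E[X] = C(96, 10) · 2^{1 − 45} = 11279926456656 · 2^{−44} = 11279926456656/17592186044416.
As a reduced fraction: E[X] = 704995403541/1099511627776 ≈ 0.6412.
Is E[X] < 1? YES.
Since E[X] < 1, there exists a 2-coloring of K_{96} with no monochromatic K_10; hence R(10, 10) > 96.

E[X] = 704995403541/1099511627776 ≈ 0.6412; E[X] < 1, so R(10, 10) > 96.


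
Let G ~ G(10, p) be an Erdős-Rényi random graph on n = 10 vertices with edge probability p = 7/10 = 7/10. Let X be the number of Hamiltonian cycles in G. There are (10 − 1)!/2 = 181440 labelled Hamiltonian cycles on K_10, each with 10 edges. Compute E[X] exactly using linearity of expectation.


K_10 has (10 − 1)!/2 = 181440 labelled Hamiltonian cycles.
For each such Hamiltonian cycle H, let X_H = 1 if all 10 edges of H are present in G. Then P[X_H = 1] = p^{10} = (7/10)^{10} = 282475249/10000000000.
Summing the indicators: E[X] = Σ_H E[X_H] = 181440 · p^{10} = 181440 · 282475249/10000000000 = 160163466183/31250000.
Numerically: E[X] ≈ 5.13e+03.

E[X] = 181440 · (7/10)^{10} = 160163466183/31250000 ≈ 5.13e+03.


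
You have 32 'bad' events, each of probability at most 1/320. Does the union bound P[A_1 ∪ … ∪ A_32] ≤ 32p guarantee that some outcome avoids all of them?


Union bound: P[∪_{i=1}^{32} A_i] ≤ Σ_i P[A_i] ≤ 32·p = 32·(1/320) = 1/10.
Numerically: 1/10 ≈ 0.10000.
Is 1/10 < 1? YES.
Since P[∪ A_i] ≤ 1/10 < 1, the complement has P[∩ A_i^c] ≥ 1 − 1/10 = 9/10 > 0, so some outcome avoids every A_i.

32·p = 1/10 ≈ 0.10000; existence CERTIFIED by the union bound.


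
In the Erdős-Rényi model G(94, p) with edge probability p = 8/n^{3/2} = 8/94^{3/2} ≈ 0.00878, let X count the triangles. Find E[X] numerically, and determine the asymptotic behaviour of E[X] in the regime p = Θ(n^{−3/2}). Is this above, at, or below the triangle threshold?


Number of potential triangles: C(94, 3) = 134044.
Each occurs with probability p³ ≈ (0.00878)³ ≈ 6.76386e-07.
By linearity: E[X] = C(94, 3)·p³ ≈ 134044 · 6.76386e-07 ≈ 0.091.
Since α = 3/2 > 1, p = c/n^{3/2} = o(1/n) is below the triangle threshold p ~ 1/n. Asymptotically E[X] ~ (c³/6)·n^{3(1−α)} = (8³/6)·n^{-1.5} → 0, so by Markov's inequality G has no triangles w.h.p.

E[X] ≈ 0.091; in regime p = Θ(1/n^{3/2}) E[X] tends to 0 (below the triangle threshold p ~ 1/n).


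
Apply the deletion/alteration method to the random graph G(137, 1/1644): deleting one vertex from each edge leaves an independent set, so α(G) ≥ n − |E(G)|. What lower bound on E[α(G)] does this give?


E[|E(G)|] = C(137, 2)·p = 9316 · (1/1644) = 17/3.
E[α(G)] ≥ n − E[|E(G)|] = 137 − 17/3 = 394/3.
Numerically: ≈ 131.33333.
(This is only a lower bound; the true E[α(G)] may be larger.)

E[α(G)] ≥ 394/3 ≈ 131.33333.


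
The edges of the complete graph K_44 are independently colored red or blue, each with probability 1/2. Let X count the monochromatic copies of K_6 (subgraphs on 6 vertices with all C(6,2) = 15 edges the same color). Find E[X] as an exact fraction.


Let X = Σ_S X_S over the C(44, 6) = 7059052 subsets S of size 6, where X_S = 1 if the K_6 on S is monochromatic.
For a fixed S, the K_6 on S has C(6, 2) = 15 edges. P[all 15 edges red] = (1/2)^15, and likewise for blue, so P[monochromatic] = 2·(1/2)^15 = 2^{1 − 15} = 1/16384.
By linearity of expectation: E[X] = C(44, 6) · 2^{1 − 15} = 7059052 · 1/16384 = 1764763/4096.
Numerically: E[X] ≈ 430.850342.

E[X] = C(44,6)·2^(1−C(6,2)) = 1764763/4096 ≈ 430.850342.


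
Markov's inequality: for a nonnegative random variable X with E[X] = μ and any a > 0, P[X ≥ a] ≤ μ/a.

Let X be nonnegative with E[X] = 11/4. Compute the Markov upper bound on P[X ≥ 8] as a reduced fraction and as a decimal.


μ = E[X] = 11/4, a = 8.
Markov: P[X ≥ 8] ≤ μ/a = (11/4)/8 = 11/32.
Numerically: ≈ 0.344.
(Since a = 8 > μ = 2.750, the bound 11/32 is < 1 and informative.)

P[X ≥ 8] ≤ 11/32 ≈ 0.344.


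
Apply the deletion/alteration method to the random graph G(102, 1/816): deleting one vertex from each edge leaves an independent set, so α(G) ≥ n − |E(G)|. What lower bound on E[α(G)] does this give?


E[|E(G)|] = C(102, 2)·p = 5151 · (1/816) = 101/16.
E[α(G)] ≥ n − E[|E(G)|] = 102 − 101/16 = 1531/16.
Numerically: ≈ 95.68750.
(This is only a lower bound; the true E[α(G)] may be larger.)

E[α(G)] ≥ 1531/16 ≈ 95.68750.


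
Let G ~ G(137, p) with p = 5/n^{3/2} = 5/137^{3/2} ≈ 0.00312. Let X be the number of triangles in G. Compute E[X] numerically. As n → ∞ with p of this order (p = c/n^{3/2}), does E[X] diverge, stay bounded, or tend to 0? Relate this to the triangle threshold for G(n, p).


Number of potential triangles: C(137, 3) = 419220.
Each occurs with probability p³ ≈ (0.00312)³ ≈ 3.03157e-08.
By linearity: E[X] = C(137, 3)·p³ ≈ 419220 · 3.03157e-08 ≈ 0.013.
Since α = 3/2 > 1, p = c/n^{3/2} = o(1/n) is below the triangle threshold p ~ 1/n. Asymptotically E[X] ~ (c³/6)·n^{3(1−α)} = (5³/6)·n^{-1.5} → 0, so by Markov's inequality G has no triangles w.h.p.

E[X] ≈ 0.013; in regime p = Θ(1/n^{3/2}) E[X] tends to 0 (below the triangle threshold p ~ 1/n).


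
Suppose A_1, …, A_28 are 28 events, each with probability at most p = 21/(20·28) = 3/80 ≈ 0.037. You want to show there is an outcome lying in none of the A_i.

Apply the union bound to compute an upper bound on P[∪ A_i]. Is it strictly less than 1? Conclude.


Union bound: P[∪_{i=1}^{28} A_i] ≤ Σ_i P[A_i] ≤ 28·p = 28·(3/80) = 21/20.
Numerically: 21/20 ≈ 1.050.
Is 21/20 < 1? NO.
Since the bound 21/20 is ≥ 1, the union bound is uninformative here; it does NOT by itself certify existence.

28·p = 21/20 ≈ 1.050; existence NOT certified by the union bound.


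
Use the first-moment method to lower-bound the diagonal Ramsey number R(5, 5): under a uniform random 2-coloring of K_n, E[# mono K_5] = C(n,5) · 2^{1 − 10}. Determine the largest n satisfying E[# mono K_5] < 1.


We need C(n, 5) · 2^{1 − 10} < 1, i.e. C(n, 5) < 2^{10 − 1} = 512.
Check values of n near the boundary:
  n = 10: C(10, 5) = 252; 252 < 512? YES
  n = 11: C(11, 5) = 462; 462 < 512? YES
  n = 12: C(12, 5) = 792; 792 < 512? NO
  n = 13: C(13, 5) = 1287; 1287 < 512? NO
The largest n with C(n, 5) < 512 is n = 11 (where E[X] = 231/256 ≈ 0.902344). Hence R(5, 5) > 11, i.e. R(5, 5) ≥ 12.

Largest n = 11; hence R(5, 5) > 11.


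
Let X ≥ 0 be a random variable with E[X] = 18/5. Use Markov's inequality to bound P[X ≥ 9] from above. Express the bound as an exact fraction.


μ = E[X] = 18/5, a = 9.
Markov: P[X ≥ 9] ≤ μ/a = (18/5)/9 = 2/5.
Numerically: ≈ 0.40000.
(Since a = 9 > μ = 3.60000, the bound 2/5 is < 1 and informative.)

P[X ≥ 9] ≤ 2/5 ≈ 0.40000.


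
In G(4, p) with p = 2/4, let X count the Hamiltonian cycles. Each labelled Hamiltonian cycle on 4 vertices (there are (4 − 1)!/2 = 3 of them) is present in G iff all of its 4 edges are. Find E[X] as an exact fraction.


K_4 has (4 − 1)!/2 = 3 labelled Hamiltonian cycles.
For each such Hamiltonian cycle H, let X_H = 1 if all 4 edges of H are present in G. Then P[X_H = 1] = p^{4} = (1/2)^{4} = 1/16.
By linearity: E[X] = Σ_H E[X_H] = 3 · p^{4} = 3 · 1/16 = 3/16.
Numerically: E[X] ≈ 0.1875.

E[X] = 3 · (1/2)^{4} = 3/16 ≈ 0.1875.


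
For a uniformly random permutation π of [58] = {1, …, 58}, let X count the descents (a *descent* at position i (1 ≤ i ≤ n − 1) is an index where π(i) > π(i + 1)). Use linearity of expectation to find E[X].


Write X = Σ X_I over i = 1, …, 57, with X_I the indicator of one descent.
There are 57 indicators.
For each fixed i, the pair (π(i), π(i+1)) is a uniformly random ordered pair of distinct values from {1, …, 58}; by symmetry P[π(i) > π(i+1)] = 1/2.
By linearity: E[X] = 57 · (1/2) = (58 − 1) · (1/2) = 57/2 ≈ 28.500.

E[X] = 57/2 = 28.500.


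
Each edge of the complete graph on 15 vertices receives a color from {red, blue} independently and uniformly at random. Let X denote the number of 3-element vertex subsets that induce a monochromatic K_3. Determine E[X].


Let X = Σ_S X_S over the C(15, 3) = 455 subsets S of size 3, where X_S = 1 if the K_3 on S is monochromatic.
For a fixed S, the K_3 on S has C(3, 2) = 3 edges. P[all 3 edges red] = (1/2)^3, and likewise for blue, so P[monochromatic] = 2·(1/2)^3 = 2^{1 − 3} = 1/4.
Summing: E[X] = C(15, 3) · 2^{1 − 3} = 455 · 1/4 = 455/4.
Numerically: E[X] ≈ 113.750000.

E[X] = C(15,3)·2^(1−C(3,2)) = 455/4 ≈ 113.750000.


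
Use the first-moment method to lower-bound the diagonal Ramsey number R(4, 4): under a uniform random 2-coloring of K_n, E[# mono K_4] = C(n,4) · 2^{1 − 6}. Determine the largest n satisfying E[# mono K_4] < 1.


We need C(n, 4) · 2^{1 − 6} < 1, i.e. C(n, 4) < 2^{6 − 1} = 32.
Check values of n near the boundary:
  n = 4: C(4, 4) = 1; 1 < 32? YES
  n = 5: C(5, 4) = 5; 5 < 32? YES
  n = 6: C(6, 4) = 15; 15 < 32? YES
  n = 7: C(7, 4) = 35; 35 < 32? NO
  n = 8: C(8, 4) = 70; 70 < 32? NO
The largest n with C(n, 4) < 32 is n = 6 (where E[X] = 15/32 ≈ 0.4688). Hence R(4, 4) > 6, i.e. R(4, 4) ≥ 7.

Largest n = 6; hence R(4, 4) > 6.


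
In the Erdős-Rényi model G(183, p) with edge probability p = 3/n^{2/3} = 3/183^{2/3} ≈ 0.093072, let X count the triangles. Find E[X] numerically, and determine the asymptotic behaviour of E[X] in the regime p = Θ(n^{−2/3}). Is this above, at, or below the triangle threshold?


Number of potential triangles: C(183, 3) = 1004731.
Each occurs with probability p³ ≈ (0.093072)³ ≈ 8.0623488e-04.
By linearity: E[X] = C(183, 3)·p³ ≈ 1004731 · 8.0623488e-04 ≈ 810.04918.
Since α = 2/3 < 1, p = c/n^{2/3} ≫ 1/n is above the triangle threshold p ~ 1/n. Asymptotically E[X] ~ (c³/6)·n^{3(1−α)} = (3³/6)·n^{1} → ∞; triangles are abundant w.h.p.

E[X] ≈ 810.04918; in regime p = Θ(1/n^{2/3}) E[X] diverges (above the triangle threshold p ~ 1/n).


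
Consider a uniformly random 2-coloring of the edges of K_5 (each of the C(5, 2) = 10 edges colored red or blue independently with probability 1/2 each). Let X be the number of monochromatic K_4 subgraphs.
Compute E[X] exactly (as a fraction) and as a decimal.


Let X = Σ_S X_S over the C(5, 4) = 5 subsets S of size 4, where X_S = 1 if the K_4 on S is monochromatic.
For a fixed S, the K_4 on S has C(4, 2) = 6 edges. P[all 6 edges red] = (1/2)^6, and likewise for blue, so P[monochromatic] = 2·(1/2)^6 = 2^{1 − 6} = 1/32.
By linearity of expectation: E[X] = C(5, 4) · 2^{1 − 6} = 5 · 1/32 = 5/32.
Numerically: E[X] ≈ 0.156250.

E[X] = C(5,4)·2^(1−C(4,2)) = 5/32 ≈ 0.156250.


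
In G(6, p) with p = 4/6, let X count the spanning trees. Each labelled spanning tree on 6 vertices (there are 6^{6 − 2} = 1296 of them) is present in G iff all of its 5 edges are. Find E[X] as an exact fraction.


K_6 has 6^{6 − 2} = 1296 labelled spanning trees.
For each such spanning tree H, let X_H = 1 if all 5 edges of H are present in G. Then P[X_H = 1] = p^{5} = (2/3)^{5} = 32/243.
By linearity: E[X] = Σ_H E[X_H] = 1296 · p^{5} = 1296 · 32/243 = 512/3.
Numerically: E[X] ≈ 170.67.

E[X] = 1296 · (2/3)^{5} = 512/3 ≈ 170.67.
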